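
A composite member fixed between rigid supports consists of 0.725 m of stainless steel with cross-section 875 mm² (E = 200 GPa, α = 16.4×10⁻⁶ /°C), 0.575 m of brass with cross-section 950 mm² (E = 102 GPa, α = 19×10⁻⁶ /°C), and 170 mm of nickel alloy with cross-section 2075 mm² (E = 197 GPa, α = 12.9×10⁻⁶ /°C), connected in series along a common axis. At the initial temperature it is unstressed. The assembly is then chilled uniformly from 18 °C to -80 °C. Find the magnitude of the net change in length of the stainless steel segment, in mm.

If the supports were absent, the total length change would be Σ αᵢΔT Lᵢ = 16.4×10⁻⁶×98×725 + 19×10⁻⁶×98×575 + 12.9×10⁻⁶×98×170 = 2.451 mm.
The walls prevent any net length change, so an axial force P (same in every segment) develops. Compatibility: P · Σ Lᵢ/(AᵢEᵢ) = δ_free.
The series flexibility is Σ Lᵢ/(AᵢEᵢ) = 725/(875×200×10³) + 575/(950×102×10³) + 170/(2075×197×10³) = 1.049×10⁻⁵ mm/N.
So P = 2.451 / 1.049×10⁻⁵ = 233.6 kN, tensile.
For the stainless steel segment, free thermal change = 16.4×10⁻⁶×98×725 = 1.165 mm and elastic change from P = 233600×725/(875×200×10³) = 0.9677 mm; these oppose, so the net change is 0.198 mm (segment shortens).

|ΔL| ≈ 0.198 mm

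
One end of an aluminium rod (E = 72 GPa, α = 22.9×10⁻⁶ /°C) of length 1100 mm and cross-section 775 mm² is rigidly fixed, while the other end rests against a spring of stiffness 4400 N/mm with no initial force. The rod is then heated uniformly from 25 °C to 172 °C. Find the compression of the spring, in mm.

Free thermal expansion: δ_free = αΔT L = 22.9×10⁻⁶ × 147 × 1100 = 3.703 mm.
Let P be the compressive force at the spring. The rod shortens elastically by PL/(AE) and the spring compresses by P/k; together these equal δ_free.
P [ L/(AE) + 1/k ] = δ_free → P [ 1100/(775×72×10³) + 1/(4400) ] = 3.703.
P = 3.703 / 0.000247 = 14990 N.
Spring compression = P/k = 14990/(4400) = 3.407 mm.

δ ≈ 3.41 mm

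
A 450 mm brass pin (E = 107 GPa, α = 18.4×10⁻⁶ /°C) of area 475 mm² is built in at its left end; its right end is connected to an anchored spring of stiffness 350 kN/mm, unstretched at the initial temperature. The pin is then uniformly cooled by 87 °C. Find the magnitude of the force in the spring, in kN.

P ≈ 61.5 kN

If the spring were absent the pin would shorten by αΔT L = 18.4×10⁻⁶ × 87 × 450 = 0.7204 mm.
With a force P in the spring, the elastic change of the pin is PL/(AE) and that of the spring is P/k; compatibility requires their sum to equal δ_free.
So P = δ_free / [L/(AE) + 1/k] = 0.7204 / [ 450/(475×107×10³) + 1/(350×10³) ].
P = 0.7204 / 1.171×10⁻⁵ = 61510 N.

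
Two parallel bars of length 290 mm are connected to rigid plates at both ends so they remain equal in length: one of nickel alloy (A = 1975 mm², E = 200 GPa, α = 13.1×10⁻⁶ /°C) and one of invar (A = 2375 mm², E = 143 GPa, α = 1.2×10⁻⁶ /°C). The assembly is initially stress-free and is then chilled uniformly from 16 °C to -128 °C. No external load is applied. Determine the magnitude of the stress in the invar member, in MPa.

σ ≈ 132 MPa (compressive)

Both members must finish at the same length. With the larger α, the nickel alloy tends to over-contract; the plates restrain it, putting the nickel alloy in tension and the invar in compression. With no external load the two internal forces are equal and opposite, magnitude P.
Setting the final lengths equal and cancelling L: (α₁ − α₂)ΔT = P/(A₁E₁) + P/(A₂E₂).
|α₁ − α₂|·ΔT = 11.9×10⁻⁶ × 144 = 0.001714.
1/(A₁E₁) + 1/(A₂E₂) = 1/(1975×200×10³) + 1/(2375×143×10³) = 5.476×10⁻⁹ N⁻¹.
P = 0.001714 / 5.476×10⁻⁹ = 312900 N = 312.9 kN.
σ_{invar} = P/A₂ = 312900/2375 = 131.8 MPa, compressive.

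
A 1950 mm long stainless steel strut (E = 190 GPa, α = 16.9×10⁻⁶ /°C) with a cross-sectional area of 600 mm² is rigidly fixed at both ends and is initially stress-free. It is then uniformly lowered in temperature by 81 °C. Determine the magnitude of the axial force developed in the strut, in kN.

The ends cannot move, so σ = EαΔT = 190×10³ × 16.9×10⁻⁶ × 81 = 260.1 MPa.
Axial force P = σA = 260.1 × 600 = 156100 N = 156.1 kN, tensile.

P ≈ 156 kN (tensile)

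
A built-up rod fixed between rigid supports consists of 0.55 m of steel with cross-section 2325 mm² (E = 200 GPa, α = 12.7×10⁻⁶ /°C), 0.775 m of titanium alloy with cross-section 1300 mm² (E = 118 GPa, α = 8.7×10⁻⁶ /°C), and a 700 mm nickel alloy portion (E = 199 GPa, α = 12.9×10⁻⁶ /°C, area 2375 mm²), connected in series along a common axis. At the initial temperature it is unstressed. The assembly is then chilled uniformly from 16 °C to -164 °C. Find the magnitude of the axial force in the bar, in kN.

P ≈ 531 kN (tensile)

If the supports were absent, the total length change would be Σ αᵢΔT Lᵢ = 12.7×10⁻⁶×180×550 + 8.7×10⁻⁶×180×775 + 12.9×10⁻⁶×180×700 = 4.096 mm.
The rigid supports impose zero overall length change; the single axial force P common to all segments must satisfy P Σ Lᵢ/(AᵢEᵢ) = δ_free.
Σ Lᵢ/(AᵢEᵢ) = 550/(2325×200×10³) + 775/(1300×118×10³) + 700/(2375×199×10³) = 7.716×10⁻⁶ mm/N.
Hence P = δ_free / Σ(L/AE) = 4.096/7.716×10⁻⁶ = 530.9 kN (tensile).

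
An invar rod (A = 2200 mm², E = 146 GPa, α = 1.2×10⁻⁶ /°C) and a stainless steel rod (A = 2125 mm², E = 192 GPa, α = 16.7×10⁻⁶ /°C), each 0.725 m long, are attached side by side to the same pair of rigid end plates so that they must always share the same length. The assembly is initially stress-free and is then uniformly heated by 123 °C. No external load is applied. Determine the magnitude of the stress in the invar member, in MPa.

σ ≈ 156 MPa (tensile)

Both members must finish at the same length. With the larger α, the stainless steel tends to over-expand; the plates restrain it, putting the stainless steel in compression and the invar in tension. With no external load the two internal forces are equal and opposite, magnitude P.
Setting the final lengths equal and cancelling L: (α₁ − α₂)ΔT = P/(A₁E₁) + P/(A₂E₂).
|α₁ − α₂|·ΔT = 15.5×10⁻⁶ × 123 = 0.001906.
1/(A₁E₁) + 1/(A₂E₂) = 1/(2200×146×10³) + 1/(2125×192×10³) = 5.564×10⁻⁹ N⁻¹.
So P = 0.001906 / 5.564×10⁻⁹ = 342.6 kN.
σ_{invar} = P/A₁ = 342600/2200 = 155.7 MPa, tensile.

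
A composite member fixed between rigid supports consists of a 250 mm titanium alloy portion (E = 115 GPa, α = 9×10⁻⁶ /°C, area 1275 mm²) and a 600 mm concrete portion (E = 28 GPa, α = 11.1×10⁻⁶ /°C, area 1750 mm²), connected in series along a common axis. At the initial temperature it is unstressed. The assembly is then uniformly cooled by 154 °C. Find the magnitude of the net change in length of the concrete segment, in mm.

Free thermal contraction of the whole bar: Σ αᵢΔT Lᵢ = 9×10⁻⁶×154×250 + 11.1×10⁻⁶×154×600 = 1.372 mm.
The walls prevent any net length change, so an axial force P (same in every segment) develops. Compatibility: P · Σ Lᵢ/(AᵢEᵢ) = δ_free.
The series flexibility is Σ Lᵢ/(AᵢEᵢ) = 250/(1275×115×10³) + 600/(1750×28×10³) = 1.395×10⁻⁵ mm/N.
P = 1.372 / 1.395×10⁻⁵ = 98360 N = 98.36 kN, tensile.
For the concrete segment, free thermal change = 11.1×10⁻⁶×154×600 = 1.026 mm and elastic change from P = 98360×600/(1750×28×10³) = 1.204 mm; these oppose, so the net change is 0.179 mm (segment lengthens).

|ΔL| ≈ 0.179 mm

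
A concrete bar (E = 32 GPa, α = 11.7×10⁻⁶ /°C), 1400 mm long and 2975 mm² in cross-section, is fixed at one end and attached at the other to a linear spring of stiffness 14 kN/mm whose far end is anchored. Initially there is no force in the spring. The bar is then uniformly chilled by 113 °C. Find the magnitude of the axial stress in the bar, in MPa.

The unrestrained thermal change is αΔT L = 11.7×10⁻⁶ × 113 × 1400 = 1.851 mm.
With a force P in the spring, the elastic change of the bar is PL/(AE) and that of the spring is P/k; compatibility requires their sum to equal δ_free.
So P = δ_free / [L/(AE) + 1/k] = 1.851 / [ 1400/(2975×32×10³) + 1/(14×10³) ].
P = 1.851 / 8.613×10⁻⁵ = 21490 N.
σ = P/A = 21490/2975 = 7.223 MPa.

σ ≈ 7.22 MPa (tensile)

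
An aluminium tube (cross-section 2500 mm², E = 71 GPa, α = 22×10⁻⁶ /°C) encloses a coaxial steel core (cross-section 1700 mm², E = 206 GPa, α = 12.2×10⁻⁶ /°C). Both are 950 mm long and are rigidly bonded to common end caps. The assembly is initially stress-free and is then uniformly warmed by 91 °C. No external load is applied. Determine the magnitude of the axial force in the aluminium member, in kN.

P ≈ 105 kN (compressive in the aluminium)

Both members must finish at the same length. With the larger α, the aluminium tends to over-expand; the plates restrain it, putting the aluminium in compression and the steel in tension. With no external load the two internal forces are equal and opposite, magnitude P.
Compatibility of the two members (thermal + elastic change equal): (α₁ − α₂)ΔT = P·[1/(A₁E₁) + 1/(A₂E₂)].
|α₁ − α₂|·ΔT = 9.8×10⁻⁶ × 91 = 0.0008918.
1/(A₁E₁) + 1/(A₂E₂) = 1/(2500×71×10³) + 1/(1700×206×10³) = 8.489×10⁻⁹ N⁻¹.
So P = 0.0008918 / 8.489×10⁻⁹ = 105 kN.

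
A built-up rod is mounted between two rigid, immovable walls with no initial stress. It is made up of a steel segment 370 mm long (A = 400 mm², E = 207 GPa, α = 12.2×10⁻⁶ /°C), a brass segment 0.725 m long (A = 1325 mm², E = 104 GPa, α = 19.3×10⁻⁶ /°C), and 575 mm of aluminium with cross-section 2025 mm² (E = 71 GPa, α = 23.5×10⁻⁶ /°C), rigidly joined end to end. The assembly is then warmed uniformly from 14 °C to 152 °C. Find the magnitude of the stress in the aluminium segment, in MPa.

σ ≈ 159 MPa (compressive)

If the supports were absent, the total length change would be Σ αᵢΔT Lᵢ = 12.2×10⁻⁶×138×370 + 19.3×10⁻⁶×138×725 + 23.5×10⁻⁶×138×575 = 4.419 mm.
Since the ends are fixed, an axial force P builds up, equal in every segment, with P · Σ Lᵢ/(AᵢEᵢ) = δ_free.
The series flexibility is Σ Lᵢ/(AᵢEᵢ) = 370/(400×207×10³) + 725/(1325×104×10³) + 575/(2025×71×10³) = 1.373×10⁻⁵ mm/N.
So P = 4.419 / 1.373×10⁻⁵ = 321.8 kN, compressive.
σ_{aluminium} = P / A = 321800 / 2025 = 158.9 MPa.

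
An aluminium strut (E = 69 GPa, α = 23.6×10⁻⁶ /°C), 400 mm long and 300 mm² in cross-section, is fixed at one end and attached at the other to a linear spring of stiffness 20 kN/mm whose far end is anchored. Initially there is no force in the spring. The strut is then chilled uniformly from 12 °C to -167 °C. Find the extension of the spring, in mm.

The unrestrained thermal change is αΔT L = 23.6×10⁻⁶ × 179 × 400 = 1.69 mm.
With a force P in the spring, the elastic change of the strut is PL/(AE) and that of the spring is P/k; compatibility requires their sum to equal δ_free.
So P = δ_free / [L/(AE) + 1/k] = 1.69 / [ 400/(300×69×10³) + 1/(20×10³) ].
P = 1.69 / 6.932×10⁻⁵ = 24370 N.
Spring extension = P/k = 24370/(20×10³) = 1.219 mm.

δ ≈ 1.22 mm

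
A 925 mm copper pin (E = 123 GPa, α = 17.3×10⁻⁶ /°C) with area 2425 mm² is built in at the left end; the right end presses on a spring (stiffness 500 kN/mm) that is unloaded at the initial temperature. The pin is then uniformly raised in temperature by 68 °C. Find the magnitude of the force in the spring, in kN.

The unrestrained thermal change is αΔT L = 17.3×10⁻⁶ × 68 × 925 = 1.088 mm.
With a force P in the spring, the elastic change of the pin is PL/(AE) and that of the spring is P/k; compatibility requires their sum to equal δ_free.
P [ L/(AE) + 1/k ] = δ_free → P [ 925/(2425×123×10³) + 1/(500×10³) ] = 1.088.
P = 1.088 / 5.101×10⁻⁶ = 213300 N.

P ≈ 213 kN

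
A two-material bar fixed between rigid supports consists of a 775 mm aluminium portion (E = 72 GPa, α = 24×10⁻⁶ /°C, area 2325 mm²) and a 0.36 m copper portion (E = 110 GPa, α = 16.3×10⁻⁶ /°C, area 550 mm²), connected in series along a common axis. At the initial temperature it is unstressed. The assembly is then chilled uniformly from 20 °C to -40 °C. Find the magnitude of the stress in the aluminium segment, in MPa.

σ ≈ 59.7 MPa (tensile)

Free thermal contraction of the whole bar: Σ αᵢΔT Lᵢ = 24×10⁻⁶×60×775 + 16.3×10⁻⁶×60×360 = 1.468 mm.
Since the ends are fixed, an axial force P builds up, equal in every segment, with P · Σ Lᵢ/(AᵢEᵢ) = δ_free.
Σ Lᵢ/(AᵢEᵢ) = 775/(2325×72×10³) + 360/(550×110×10³) = 1.058×10⁻⁵ mm/N.
So P = 1.468 / 1.058×10⁻⁵ = 138.8 kN, tensile.
σ_{aluminium} = P / A = 138800 / 2325 = 59.68 MPa.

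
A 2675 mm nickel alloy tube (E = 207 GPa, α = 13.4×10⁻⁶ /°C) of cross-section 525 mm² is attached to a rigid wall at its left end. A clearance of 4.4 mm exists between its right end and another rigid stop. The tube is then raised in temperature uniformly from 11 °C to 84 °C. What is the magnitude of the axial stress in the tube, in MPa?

Unrestrained expansion: δ_free = αΔT L = 13.4×10⁻⁶ × 73 × 2675 = 2.617 mm.
Since δ_free = 2.62 mm is less than the 4.4 mm gap, the tube never touches the wall. No axial force develops.

σ ≈ 0 MPa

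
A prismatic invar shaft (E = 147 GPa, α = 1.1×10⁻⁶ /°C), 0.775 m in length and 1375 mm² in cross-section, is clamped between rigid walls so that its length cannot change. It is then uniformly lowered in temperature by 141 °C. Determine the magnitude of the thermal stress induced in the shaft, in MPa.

σ ≈ 22.8 MPa (tensile)

The supports are rigid, so the total axial strain is zero. The restrained thermal strain is ε = αΔT = 1.1×10⁻⁶ × 141 = 155.1×10⁻⁶.
σ = EαΔT = 147×10³ × 1.1×10⁻⁶ × 141 = 22.8 MPa (tensile; the shaft is trying to contract).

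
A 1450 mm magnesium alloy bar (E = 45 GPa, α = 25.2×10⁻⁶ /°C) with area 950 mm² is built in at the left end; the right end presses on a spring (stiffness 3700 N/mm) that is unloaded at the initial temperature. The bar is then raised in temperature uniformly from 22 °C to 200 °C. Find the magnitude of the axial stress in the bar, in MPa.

If the spring were absent the bar would lengthen by αΔT L = 25.2×10⁻⁶ × 178 × 1450 = 6.504 mm.
Let P be the compressive force at the spring. The bar shortens elastically by PL/(AE) and the spring compresses by P/k; together these equal δ_free.
P [ L/(AE) + 1/k ] = δ_free → P [ 1450/(950×45×10³) + 1/(3700) ] = 6.504.
P = 6.504 / 0.0003042 = 21380 N.
σ = P/A = 21380/950 = 22.51 MPa.

σ ≈ 22.5 MPa (compressive)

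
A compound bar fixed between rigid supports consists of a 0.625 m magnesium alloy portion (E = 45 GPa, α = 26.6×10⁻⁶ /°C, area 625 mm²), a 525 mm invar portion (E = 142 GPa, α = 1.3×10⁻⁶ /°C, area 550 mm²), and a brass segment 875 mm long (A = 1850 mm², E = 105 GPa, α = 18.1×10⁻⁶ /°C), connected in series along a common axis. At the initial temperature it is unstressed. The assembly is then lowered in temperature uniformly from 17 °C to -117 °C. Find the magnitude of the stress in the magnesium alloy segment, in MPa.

With the walls removed the bar would change length by δ_free = Σ αᵢΔT Lᵢ = 26.6×10⁻⁶×134×625 + 1.3×10⁻⁶×134×525 + 18.1×10⁻⁶×134×875 = 4.441 mm.
The walls prevent any net length change, so an axial force P (same in every segment) develops. Compatibility: P · Σ Lᵢ/(AᵢEᵢ) = δ_free.
The series flexibility is Σ Lᵢ/(AᵢEᵢ) = 625/(625×45×10³) + 525/(550×142×10³) + 875/(1850×105×10³) = 3.345×10⁻⁵ mm/N.
So P = 4.441 / 3.345×10⁻⁵ = 132.8 kN, tensile.
σ_{magnesium alloy} = P / A = 132800 / 625 = 212.5 MPa.

σ ≈ 212 MPa (tensile)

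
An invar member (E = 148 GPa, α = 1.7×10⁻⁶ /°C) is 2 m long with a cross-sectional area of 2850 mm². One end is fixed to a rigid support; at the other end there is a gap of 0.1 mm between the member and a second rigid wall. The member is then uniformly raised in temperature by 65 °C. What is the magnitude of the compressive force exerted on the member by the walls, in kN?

P ≈ 25.5 kN

If the wall were absent the member would grow by αΔT L = 1.7×10⁻⁶ × 65 × 2000 = 0.221 mm.
The gap closes (δ_free > 0.1 mm) and the wall then resists a further 0.221 − 0.1 = 0.121 mm of expansion.
That suppressed elongation corresponds to σ = E·Δ/L = 148×10³ × 0.121/2000 = 8.954 MPa.
P = σA = 8.954 × 2850 = 25.52 kN.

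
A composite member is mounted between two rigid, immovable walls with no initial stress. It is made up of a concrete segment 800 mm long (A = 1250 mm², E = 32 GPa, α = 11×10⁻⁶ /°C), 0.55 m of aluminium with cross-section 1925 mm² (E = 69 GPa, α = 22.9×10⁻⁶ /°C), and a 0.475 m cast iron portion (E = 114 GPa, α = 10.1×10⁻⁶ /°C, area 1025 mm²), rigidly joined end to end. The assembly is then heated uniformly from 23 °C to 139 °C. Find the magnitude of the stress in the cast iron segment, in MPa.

If the supports were absent, the total length change would be Σ αᵢΔT Lᵢ = 11×10⁻⁶×116×800 + 22.9×10⁻⁶×116×550 + 10.1×10⁻⁶×116×475 = 3.038 mm.
Since the ends are fixed, an axial force P builds up, equal in every segment, with P · Σ Lᵢ/(AᵢEᵢ) = δ_free.
Σ Lᵢ/(AᵢEᵢ) = 800/(1250×32×10³) + 550/(1925×69×10³) + 475/(1025×114×10³) = 2.821×10⁻⁵ mm/N.
P = 3.038 / 2.821×10⁻⁵ = 107700 N = 107.7 kN, compressive.
σ_{cast iron} = P / A = 107700 / 1025 = 105.1 MPa.

σ ≈ 105 MPa (compressive)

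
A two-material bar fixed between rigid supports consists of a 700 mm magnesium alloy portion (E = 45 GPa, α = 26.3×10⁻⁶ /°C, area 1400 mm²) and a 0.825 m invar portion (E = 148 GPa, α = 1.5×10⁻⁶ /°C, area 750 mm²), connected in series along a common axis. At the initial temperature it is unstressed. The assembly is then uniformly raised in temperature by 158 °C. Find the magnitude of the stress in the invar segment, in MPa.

σ ≈ 223 MPa (compressive)

If the supports were absent, the total length change would be Σ αᵢΔT Lᵢ = 26.3×10⁻⁶×158×700 + 1.5×10⁻⁶×158×825 = 3.104 mm.
The walls prevent any net length change, so an axial force P (same in every segment) develops. Compatibility: P · Σ Lᵢ/(AᵢEᵢ) = δ_free.
Σ Lᵢ/(AᵢEᵢ) = 700/(1400×45×10³) + 825/(750×148×10³) = 1.854×10⁻⁵ mm/N.
P = 3.104 / 1.854×10⁻⁵ = 167400 N = 167.4 kN, compressive.
σ_{invar} = P / A = 167400 / 750 = 223.2 MPa.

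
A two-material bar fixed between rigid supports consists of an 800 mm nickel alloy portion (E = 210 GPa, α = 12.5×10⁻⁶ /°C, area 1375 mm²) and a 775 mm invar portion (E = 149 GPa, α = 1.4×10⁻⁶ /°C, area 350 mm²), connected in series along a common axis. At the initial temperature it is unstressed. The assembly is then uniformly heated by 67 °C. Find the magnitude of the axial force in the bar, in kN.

P ≈ 42.1 kN (compressive)

With the walls removed the bar would change length by δ_free = Σ αᵢΔT Lᵢ = 12.5×10⁻⁶×67×800 + 1.4×10⁻⁶×67×775 = 0.7427 mm.
The rigid supports impose zero overall length change; the single axial force P common to all segments must satisfy P Σ Lᵢ/(AᵢEᵢ) = δ_free.
Σ Lᵢ/(AᵢEᵢ) = 800/(1375×210×10³) + 775/(350×149×10³) = 1.763×10⁻⁵ mm/N.
Hence P = δ_free / Σ(L/AE) = 0.7427/1.763×10⁻⁵ = 42.12 kN (compressive).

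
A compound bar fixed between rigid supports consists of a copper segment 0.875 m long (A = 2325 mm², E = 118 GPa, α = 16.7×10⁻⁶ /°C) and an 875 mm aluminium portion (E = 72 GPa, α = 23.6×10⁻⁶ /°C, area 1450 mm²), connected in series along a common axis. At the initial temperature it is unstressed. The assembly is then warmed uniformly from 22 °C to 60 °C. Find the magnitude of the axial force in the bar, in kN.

P ≈ 116 kN (compressive)

With the walls removed the bar would change length by δ_free = Σ αᵢΔT Lᵢ = 16.7×10⁻⁶×38×875 + 23.6×10⁻⁶×38×875 = 1.34 mm.
The rigid supports impose zero overall length change; the single axial force P common to all segments must satisfy P Σ Lᵢ/(AᵢEᵢ) = δ_free.
The series flexibility is Σ Lᵢ/(AᵢEᵢ) = 875/(2325×118×10³) + 875/(1450×72×10³) = 1.157×10⁻⁵ mm/N.
Hence P = δ_free / Σ(L/AE) = 1.34/1.157×10⁻⁵ = 115.8 kN (compressive).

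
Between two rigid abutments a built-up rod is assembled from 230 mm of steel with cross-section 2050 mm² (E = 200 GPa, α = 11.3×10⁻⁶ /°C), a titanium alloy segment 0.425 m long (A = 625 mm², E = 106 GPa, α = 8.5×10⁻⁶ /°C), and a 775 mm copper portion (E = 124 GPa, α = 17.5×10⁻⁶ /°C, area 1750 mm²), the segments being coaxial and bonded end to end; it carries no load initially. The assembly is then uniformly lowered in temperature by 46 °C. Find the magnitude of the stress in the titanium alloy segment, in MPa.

With the walls removed the bar would change length by δ_free = Σ αᵢΔT Lᵢ = 11.3×10⁻⁶×46×230 + 8.5×10⁻⁶×46×425 + 17.5×10⁻⁶×46×775 = 0.9096 mm.
The walls prevent any net length change, so an axial force P (same in every segment) develops. Compatibility: P · Σ Lᵢ/(AᵢEᵢ) = δ_free.
The series flexibility is Σ Lᵢ/(AᵢEᵢ) = 230/(2050×200×10³) + 425/(625×106×10³) + 775/(1750×124×10³) = 1.055×10⁻⁵ mm/N.
So P = 0.9096 / 1.055×10⁻⁵ = 86.24 kN, tensile.
σ_{titanium alloy} = P / A = 86240 / 625 = 138 MPa.

σ ≈ 138 MPa (tensile)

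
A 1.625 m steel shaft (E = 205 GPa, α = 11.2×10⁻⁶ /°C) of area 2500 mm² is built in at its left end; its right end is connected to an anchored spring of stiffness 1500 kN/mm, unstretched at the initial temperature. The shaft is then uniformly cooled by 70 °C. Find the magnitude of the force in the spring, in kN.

Free thermal contraction: δ_free = αΔT L = 11.2×10⁻⁶ × 70 × 1625 = 1.274 mm.
Let P be the tensile force in the spring. The shaft extends elastically by PL/(AE) and the spring stretches by P/k; together these equal δ_free.
So P = δ_free / [L/(AE) + 1/k] = 1.274 / [ 1625/(2500×205×10³) + 1/(1500×10³) ].
P = 1.274 / 3.837×10⁻⁶ = 332000 N.

P ≈ 332 kN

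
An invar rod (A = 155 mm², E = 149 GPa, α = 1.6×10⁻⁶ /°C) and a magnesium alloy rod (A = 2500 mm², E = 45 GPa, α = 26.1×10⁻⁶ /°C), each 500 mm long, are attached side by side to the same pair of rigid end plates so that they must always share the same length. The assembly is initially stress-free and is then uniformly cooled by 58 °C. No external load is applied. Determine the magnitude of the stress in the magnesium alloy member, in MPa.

The magnesium alloy has the larger α, so on cooling it would change length more than the invar if both were free. The rigid plates force a common final length, so the magnesium alloy is put into tension and the invar into compression, with equal and opposite forces P (no external load).
Setting the final lengths equal and cancelling L: (α₁ − α₂)ΔT = P/(A₁E₁) + P/(A₂E₂).
|α₁ − α₂|·ΔT = 24.5×10⁻⁶ × 58 = 0.001421.
1/(A₁E₁) + 1/(A₂E₂) = 1/(155×149×10³) + 1/(2500×45×10³) = 5.219×10⁻⁸ N⁻¹.
So P = 0.001421 / 5.219×10⁻⁸ = 27.23 kN.
σ_{magnesium alloy} = P/A₂ = 27230/2500 = 10.89 MPa, tensile.

σ ≈ 10.9 MPa (tensile)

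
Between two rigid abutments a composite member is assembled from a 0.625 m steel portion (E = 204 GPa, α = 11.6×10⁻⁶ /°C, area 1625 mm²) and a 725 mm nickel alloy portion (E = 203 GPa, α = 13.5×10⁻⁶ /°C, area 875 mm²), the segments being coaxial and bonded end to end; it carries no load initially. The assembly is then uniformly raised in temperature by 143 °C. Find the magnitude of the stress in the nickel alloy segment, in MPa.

With the walls removed the bar would change length by δ_free = Σ αᵢΔT Lᵢ = 11.6×10⁻⁶×143×625 + 13.5×10⁻⁶×143×725 = 2.436 mm.
The rigid supports impose zero overall length change; the single axial force P common to all segments must satisfy P Σ Lᵢ/(AᵢEᵢ) = δ_free.
The series flexibility is Σ Lᵢ/(AᵢEᵢ) = 625/(1625×204×10³) + 725/(875×203×10³) = 5.967×10⁻⁶ mm/N.
So P = 2.436 / 5.967×10⁻⁶ = 408.3 kN, compressive.
σ_{nickel alloy} = P / A = 408300 / 875 = 466.6 MPa.

σ ≈ 467 MPa (compressive)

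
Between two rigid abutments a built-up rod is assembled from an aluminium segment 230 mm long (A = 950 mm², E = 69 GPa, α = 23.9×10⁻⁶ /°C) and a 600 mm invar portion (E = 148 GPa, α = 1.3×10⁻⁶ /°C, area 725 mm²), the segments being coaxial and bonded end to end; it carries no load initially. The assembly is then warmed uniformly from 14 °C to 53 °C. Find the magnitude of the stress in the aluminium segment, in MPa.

σ ≈ 28.3 MPa (compressive)

With the walls removed the bar would change length by δ_free = Σ αᵢΔT Lᵢ = 23.9×10⁻⁶×39×230 + 1.3×10⁻⁶×39×600 = 0.2448 mm.
Since the ends are fixed, an axial force P builds up, equal in every segment, with P · Σ Lᵢ/(AᵢEᵢ) = δ_free.
The series flexibility is Σ Lᵢ/(AᵢEᵢ) = 230/(950×69×10³) + 600/(725×148×10³) = 9.101×10⁻⁶ mm/N.
P = 0.2448 / 9.101×10⁻⁶ = 26900 N = 26.9 kN, compressive.
σ_{aluminium} = P / A = 26900 / 950 = 28.32 MPa.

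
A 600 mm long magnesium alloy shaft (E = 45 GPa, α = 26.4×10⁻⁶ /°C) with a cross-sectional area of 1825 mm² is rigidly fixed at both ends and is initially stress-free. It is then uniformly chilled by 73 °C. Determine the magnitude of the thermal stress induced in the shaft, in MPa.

σ ≈ 86.7 MPa (tensile)

The supports are rigid, so the total axial strain is zero. The restrained thermal strain is ε = αΔT = 26.4×10⁻⁶ × 73 = 1927.2×10⁻⁶.
Hence σ = E·αΔT = 45×10³ × 1927.2×10⁻⁶ = 86.72 MPa, tensile.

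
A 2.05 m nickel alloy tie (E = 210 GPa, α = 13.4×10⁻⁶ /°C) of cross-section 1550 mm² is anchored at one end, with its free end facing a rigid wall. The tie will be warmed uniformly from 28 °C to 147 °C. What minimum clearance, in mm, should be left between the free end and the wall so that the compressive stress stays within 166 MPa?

g ≈ 1.65 mm

With no wall the tie would lengthen by αΔT L = 13.4×10⁻⁶ × 119 × 2050 = 3.269 mm.
At the allowable stress the elastic shortening the wall may impose is σL/E = 166 × 2050 / (210×10³) = 1.62 mm.
The gap must absorb the remainder: g_min = 3.269 − 1.62 = 1.648 mm.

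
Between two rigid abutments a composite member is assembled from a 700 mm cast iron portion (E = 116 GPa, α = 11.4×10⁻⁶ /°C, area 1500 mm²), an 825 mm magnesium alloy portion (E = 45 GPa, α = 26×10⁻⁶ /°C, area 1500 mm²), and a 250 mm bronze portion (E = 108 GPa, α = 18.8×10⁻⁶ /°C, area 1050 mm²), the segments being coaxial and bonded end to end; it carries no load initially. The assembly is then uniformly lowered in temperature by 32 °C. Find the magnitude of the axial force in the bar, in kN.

Free thermal contraction of the whole bar: Σ αᵢΔT Lᵢ = 11.4×10⁻⁶×32×700 + 26×10⁻⁶×32×825 + 18.8×10⁻⁶×32×250 = 1.092 mm.
The rigid supports impose zero overall length change; the single axial force P common to all segments must satisfy P Σ Lᵢ/(AᵢEᵢ) = δ_free.
The series flexibility is Σ Lᵢ/(AᵢEᵢ) = 700/(1500×116×10³) + 825/(1500×45×10³) + 250/(1050×108×10³) = 1.845×10⁻⁵ mm/N.
P = 1.092 / 1.845×10⁻⁵ = 59200 N = 59.2 kN, tensile.

P ≈ 59.2 kN (tensile)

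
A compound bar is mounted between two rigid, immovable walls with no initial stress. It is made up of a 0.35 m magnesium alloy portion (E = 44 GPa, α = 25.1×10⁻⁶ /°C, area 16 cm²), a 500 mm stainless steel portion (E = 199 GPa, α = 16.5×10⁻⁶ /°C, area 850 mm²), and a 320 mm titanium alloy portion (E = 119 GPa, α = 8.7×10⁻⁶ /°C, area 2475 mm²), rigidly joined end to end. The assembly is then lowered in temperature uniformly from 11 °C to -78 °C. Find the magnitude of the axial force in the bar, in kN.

With the walls removed the bar would change length by δ_free = Σ αᵢΔT Lᵢ = 25.1×10⁻⁶×89×350 + 16.5×10⁻⁶×89×500 + 8.7×10⁻⁶×89×320 = 1.764 mm.
Since the ends are fixed, an axial force P builds up, equal in every segment, with P · Σ Lᵢ/(AᵢEᵢ) = δ_free.
Σ Lᵢ/(AᵢEᵢ) = 350/(1600×44×10³) + 500/(850×199×10³) + 320/(2475×119×10³) = 9.014×10⁻⁶ mm/N.
So P = 1.764 / 9.014×10⁻⁶ = 195.7 kN, tensile.

P ≈ 196 kN (tensile)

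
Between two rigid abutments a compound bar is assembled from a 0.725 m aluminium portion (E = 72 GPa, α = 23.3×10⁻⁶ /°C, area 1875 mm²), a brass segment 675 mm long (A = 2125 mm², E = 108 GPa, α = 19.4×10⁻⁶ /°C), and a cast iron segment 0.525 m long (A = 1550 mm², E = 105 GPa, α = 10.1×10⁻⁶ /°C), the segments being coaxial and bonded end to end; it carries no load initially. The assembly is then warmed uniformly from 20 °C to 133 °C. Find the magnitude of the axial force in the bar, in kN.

With the walls removed the bar would change length by δ_free = Σ αᵢΔT Lᵢ = 23.3×10⁻⁶×113×725 + 19.4×10⁻⁶×113×675 + 10.1×10⁻⁶×113×525 = 3.988 mm.
Since the ends are fixed, an axial force P builds up, equal in every segment, with P · Σ Lᵢ/(AᵢEᵢ) = δ_free.
The series flexibility is Σ Lᵢ/(AᵢEᵢ) = 725/(1875×72×10³) + 675/(2125×108×10³) + 525/(1550×105×10³) = 1.154×10⁻⁵ mm/N.
So P = 3.988 / 1.154×10⁻⁵ = 345.6 kN, compressive.

P ≈ 346 kN (compressive)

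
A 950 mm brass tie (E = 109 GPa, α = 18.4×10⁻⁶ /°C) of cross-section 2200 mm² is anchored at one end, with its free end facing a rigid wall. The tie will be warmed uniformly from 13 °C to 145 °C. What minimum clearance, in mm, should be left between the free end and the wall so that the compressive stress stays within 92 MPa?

Free expansion if unrestrained: δ_free = αΔT L = 18.4×10⁻⁶ × 132 × 950 = 2.307 mm.
At the allowable stress the elastic shortening the wall may impose is σL/E = 92 × 950 / (109×10³) = 0.8018 mm.
The gap must absorb the remainder: g_min = 2.307 − 0.8018 = 1.506 mm.

g ≈ 1.51 mm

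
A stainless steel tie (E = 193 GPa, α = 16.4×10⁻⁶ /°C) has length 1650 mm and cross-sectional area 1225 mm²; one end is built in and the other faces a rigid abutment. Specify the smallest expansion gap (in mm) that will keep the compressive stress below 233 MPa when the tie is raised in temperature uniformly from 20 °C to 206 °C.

g ≈ 3.04 mm

Free expansion if unrestrained: δ_free = αΔT L = 16.4×10⁻⁶ × 186 × 1650 = 5.033 mm.
At the allowable stress the elastic shortening the wall may impose is σL/E = 233 × 1650 / (193×10³) = 1.992 mm.
The gap must absorb the remainder: g_min = 5.033 − 1.992 = 3.041 mm.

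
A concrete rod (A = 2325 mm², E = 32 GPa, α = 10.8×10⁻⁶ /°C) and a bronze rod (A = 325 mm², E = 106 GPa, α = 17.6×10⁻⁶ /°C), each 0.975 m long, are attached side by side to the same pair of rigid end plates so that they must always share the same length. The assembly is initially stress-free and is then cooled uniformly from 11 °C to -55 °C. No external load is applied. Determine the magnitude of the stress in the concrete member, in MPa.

The bronze has the larger α, so on cooling it would change length more than the concrete if both were free. The rigid plates force a common final length, so the bronze is put into tension and the concrete into compression, with equal and opposite forces P (no external load).
Equating the net (thermal + elastic) strains gives |α₁ − α₂|·ΔT = P·[1/(A₁E₁) + 1/(A₂E₂)].
|α₁ − α₂|·ΔT = 6.8×10⁻⁶ × 66 = 0.0004488.
1/(A₁E₁) + 1/(A₂E₂) = 1/(2325×32×10³) + 1/(325×106×10³) = 4.247×10⁻⁸ N⁻¹.
So P = 0.0004488 / 4.247×10⁻⁸ = 10.57 kN.
σ_{concrete} = P/A₁ = 10570/2325 = 4.545 MPa, compressive.

σ ≈ 4.55 MPa (compressive)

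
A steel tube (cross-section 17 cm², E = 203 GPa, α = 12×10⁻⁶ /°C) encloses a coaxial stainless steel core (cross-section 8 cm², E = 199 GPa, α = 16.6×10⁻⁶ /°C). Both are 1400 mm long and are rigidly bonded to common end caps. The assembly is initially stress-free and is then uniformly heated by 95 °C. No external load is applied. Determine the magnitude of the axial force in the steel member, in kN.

P ≈ 47.6 kN (tensile in the steel)

Equilibrium of a rigid end plate with no external load gives equal and opposite internal forces ±P in the two members. Since α_{stainless steel} > α_{steel}, heating drives the stainless steel into compression and the steel into tension.
Setting the final lengths equal and cancelling L: (α₁ − α₂)ΔT = P/(A₁E₁) + P/(A₂E₂).
|α₁ − α₂|·ΔT = 4.6×10⁻⁶ × 95 = 0.000437.
1/(A₁E₁) + 1/(A₂E₂) = 1/(1700×203×10³) + 1/(800×199×10³) = 9.179×10⁻⁹ N⁻¹.
P = 0.000437 / 9.179×10⁻⁹ = 47610 N = 47.61 kN.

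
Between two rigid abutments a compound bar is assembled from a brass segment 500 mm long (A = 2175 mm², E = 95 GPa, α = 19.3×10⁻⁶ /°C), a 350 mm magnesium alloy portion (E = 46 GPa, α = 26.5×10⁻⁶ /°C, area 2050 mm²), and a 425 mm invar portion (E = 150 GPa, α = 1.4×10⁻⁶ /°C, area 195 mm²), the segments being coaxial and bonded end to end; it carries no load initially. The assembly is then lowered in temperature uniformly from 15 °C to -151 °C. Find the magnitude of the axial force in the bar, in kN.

P ≈ 157 kN (tensile)

Free thermal contraction of the whole bar: Σ αᵢΔT Lᵢ = 19.3×10⁻⁶×166×500 + 26.5×10⁻⁶×166×350 + 1.4×10⁻⁶×166×425 = 3.24 mm.
Since the ends are fixed, an axial force P builds up, equal in every segment, with P · Σ Lᵢ/(AᵢEᵢ) = δ_free.
The series flexibility is Σ Lᵢ/(AᵢEᵢ) = 500/(2175×95×10³) + 350/(2050×46×10³) + 425/(195×150×10³) = 2.066×10⁻⁵ mm/N.
So P = 3.24 / 2.066×10⁻⁵ = 156.8 kN, tensile.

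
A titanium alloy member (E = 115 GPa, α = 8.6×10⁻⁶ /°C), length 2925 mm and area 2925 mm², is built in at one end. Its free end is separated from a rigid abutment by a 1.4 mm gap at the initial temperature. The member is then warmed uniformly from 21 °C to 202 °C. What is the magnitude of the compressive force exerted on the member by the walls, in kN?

P ≈ 363 kN

Free thermal elongation = αΔT L = 8.6×10⁻⁶ × 181 × 2925 = 4.553 mm.
After closing the 1.4 mm clearance, 4.553 − 1.4 = 3.153 mm of expansion remains to be suppressed by the wall.
So σ = E(δ_free − g)/L = 115×10³ × 3.153/2925 = 124 MPa.
P = σA = 124 × 2925 = 362.6 kN.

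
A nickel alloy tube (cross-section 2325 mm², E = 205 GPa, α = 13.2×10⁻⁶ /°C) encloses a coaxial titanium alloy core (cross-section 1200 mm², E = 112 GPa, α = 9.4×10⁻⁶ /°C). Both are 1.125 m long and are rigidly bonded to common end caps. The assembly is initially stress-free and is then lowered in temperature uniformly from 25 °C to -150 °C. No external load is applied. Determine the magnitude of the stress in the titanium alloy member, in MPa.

The nickel alloy has the larger α, so on cooling it would change length more than the titanium alloy if both were free. The rigid plates force a common final length, so the nickel alloy is put into tension and the titanium alloy into compression, with equal and opposite forces P (no external load).
Setting the final lengths equal and cancelling L: (α₁ − α₂)ΔT = P/(A₁E₁) + P/(A₂E₂).
|α₁ − α₂|·ΔT = 3.8×10⁻⁶ × 175 = 0.000665.
1/(A₁E₁) + 1/(A₂E₂) = 1/(2325×205×10³) + 1/(1200×112×10³) = 9.539×10⁻⁹ N⁻¹.
So P = 0.000665 / 9.539×10⁻⁹ = 69.72 kN.
σ_{titanium alloy} = P/A₂ = 69720/1200 = 58.1 MPa, compressive.

σ ≈ 58.1 MPa (compressive)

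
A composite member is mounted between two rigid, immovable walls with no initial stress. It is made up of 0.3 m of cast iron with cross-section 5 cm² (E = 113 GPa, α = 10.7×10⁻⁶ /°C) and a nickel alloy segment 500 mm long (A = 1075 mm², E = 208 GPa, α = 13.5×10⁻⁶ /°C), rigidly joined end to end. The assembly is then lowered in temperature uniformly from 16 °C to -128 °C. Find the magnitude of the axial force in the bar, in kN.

Free thermal contraction of the whole bar: Σ αᵢΔT Lᵢ = 10.7×10⁻⁶×144×300 + 13.5×10⁻⁶×144×500 = 1.434 mm.
The rigid supports impose zero overall length change; the single axial force P common to all segments must satisfy P Σ Lᵢ/(AᵢEᵢ) = δ_free.
The series flexibility is Σ Lᵢ/(AᵢEᵢ) = 300/(500×113×10³) + 500/(1075×208×10³) = 7.546×10⁻⁶ mm/N.
Hence P = δ_free / Σ(L/AE) = 1.434/7.546×10⁻⁶ = 190.1 kN (tensile).

P ≈ 190 kN (tensile)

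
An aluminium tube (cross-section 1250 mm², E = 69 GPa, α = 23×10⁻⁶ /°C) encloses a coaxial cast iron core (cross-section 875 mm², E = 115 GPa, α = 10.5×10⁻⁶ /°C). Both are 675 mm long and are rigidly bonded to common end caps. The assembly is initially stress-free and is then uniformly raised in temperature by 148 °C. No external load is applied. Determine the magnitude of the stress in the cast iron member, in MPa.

σ ≈ 98.2 MPa (tensile)

The aluminium has the larger α, so on heating it would change length more than the cast iron if both were free. The rigid plates force a common final length, so the aluminium is put into compression and the cast iron into tension, with equal and opposite forces P (no external load).
Compatibility of the two members (thermal + elastic change equal): (α₁ − α₂)ΔT = P·[1/(A₁E₁) + 1/(A₂E₂)].
|α₁ − α₂|·ΔT = 12.5×10⁻⁶ × 148 = 0.00185.
1/(A₁E₁) + 1/(A₂E₂) = 1/(1250×69×10³) + 1/(875×115×10³) = 2.153×10⁻⁸ N⁻¹.
P = 0.00185 / 2.153×10⁻⁸ = 85920 N = 85.92 kN.
σ_{cast iron} = P/A₂ = 85920/875 = 98.19 MPa, tensile.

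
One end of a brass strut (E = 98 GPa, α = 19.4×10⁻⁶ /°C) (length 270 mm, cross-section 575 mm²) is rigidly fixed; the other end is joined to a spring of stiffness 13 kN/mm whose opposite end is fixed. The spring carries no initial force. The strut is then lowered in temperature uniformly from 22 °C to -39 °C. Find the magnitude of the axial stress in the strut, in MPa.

σ ≈ 6.8 MPa (tensile)

If the spring were absent the strut would shorten by αΔT L = 19.4×10⁻⁶ × 61 × 270 = 0.3195 mm.
With a force P in the spring, the elastic change of the strut is PL/(AE) and that of the spring is P/k; compatibility requires their sum to equal δ_free.
P [ L/(AE) + 1/k ] = δ_free → P [ 270/(575×98×10³) + 1/(13×10³) ] = 0.3195.
P = 0.3195 / 8.171×10⁻⁵ = 3910 N.
σ = P/A = 3910/575 = 6.8 MPa.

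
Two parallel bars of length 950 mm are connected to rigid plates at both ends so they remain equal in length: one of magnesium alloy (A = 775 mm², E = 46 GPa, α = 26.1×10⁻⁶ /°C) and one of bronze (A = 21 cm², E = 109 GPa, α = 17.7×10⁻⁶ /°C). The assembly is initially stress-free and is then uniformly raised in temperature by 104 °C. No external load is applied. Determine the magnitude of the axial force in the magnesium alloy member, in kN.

P ≈ 26.9 kN (compressive in the magnesium alloy)

Equilibrium of a rigid end plate with no external load gives equal and opposite internal forces ±P in the two members. Since α_{magnesium alloy} > α_{bronze}, heating drives the magnesium alloy into compression and the bronze into tension.
Compatibility of the two members (thermal + elastic change equal): (α₁ − α₂)ΔT = P·[1/(A₁E₁) + 1/(A₂E₂)].
|α₁ − α₂|·ΔT = 8.4×10⁻⁶ × 104 = 0.0008736.
1/(A₁E₁) + 1/(A₂E₂) = 1/(775×46×10³) + 1/(2100×109×10³) = 3.242×10⁻⁸ N⁻¹.
So P = 0.0008736 / 3.242×10⁻⁸ = 26.95 kN.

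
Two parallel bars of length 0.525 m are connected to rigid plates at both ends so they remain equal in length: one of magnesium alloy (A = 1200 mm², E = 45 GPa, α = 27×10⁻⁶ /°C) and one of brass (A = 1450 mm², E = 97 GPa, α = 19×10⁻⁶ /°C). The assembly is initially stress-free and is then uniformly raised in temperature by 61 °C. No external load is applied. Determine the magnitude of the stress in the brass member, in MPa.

σ ≈ 13.1 MPa (tensile)

The magnesium alloy has the larger α, so on heating it would change length more than the brass if both were free. The rigid plates force a common final length, so the magnesium alloy is put into compression and the brass into tension, with equal and opposite forces P (no external load).
Compatibility of the two members (thermal + elastic change equal): (α₁ − α₂)ΔT = P·[1/(A₁E₁) + 1/(A₂E₂)].
|α₁ − α₂|·ΔT = 8×10⁻⁶ × 61 = 0.000488.
1/(A₁E₁) + 1/(A₂E₂) = 1/(1200×45×10³) + 1/(1450×97×10³) = 2.563×10⁻⁸ N⁻¹.
So P = 0.000488 / 2.563×10⁻⁸ = 19.04 kN.
σ_{brass} = P/A₂ = 19040/1450 = 13.13 MPa, tensile.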